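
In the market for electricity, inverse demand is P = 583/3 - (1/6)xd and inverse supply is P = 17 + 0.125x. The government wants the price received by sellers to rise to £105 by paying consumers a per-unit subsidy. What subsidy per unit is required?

Required subsidy s = £28 per unit

At a seller price of 105, quantity supplied is -136 + 8·105 = 704.
Buyers absorb 704 only when they pay Pb = 583/3 − (1/6)·704 = 77.
s = Ps − Pb = 105 − 77 = 28.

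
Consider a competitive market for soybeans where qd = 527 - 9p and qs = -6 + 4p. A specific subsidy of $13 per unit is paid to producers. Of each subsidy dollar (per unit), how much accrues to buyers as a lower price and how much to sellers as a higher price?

Buyers gain $4 per unit; sellers gain $9 per unit

Pre-subsidy: 527 - 9p = -6 + 4p gives p* = 41, q* = 158.
With the subsidy, sellers receive ps = pb + 13 for each unit, where pb is the price buyers pay.
Supply in terms of pb becomes qs = -6 + 4(pb + 13) = 46 + 4pb. Setting this equal to demand: 527 - 9pb = 46 + 4pb, so pb = 37.
Sellers receive ps = 37 + 13 = 50; q' = 527 − 9·37 = 194.
Buyers' price falls by p* − pb = 41 − 37 = 4; sellers' price rises by ps − p* = 50 − 41 = 9.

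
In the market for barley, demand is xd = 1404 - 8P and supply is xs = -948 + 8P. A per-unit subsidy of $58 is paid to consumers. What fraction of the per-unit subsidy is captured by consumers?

Consumer share = 0.5

Pre-subsidy: 1404 - 8P = -948 + 8P gives P* = 147, x* = 228.
With the rebate, buyers effectively pay Pb = Ps − 58, where Ps is the price sellers receive.
Demand in terms of Ps becomes xd = 1404 − 8(Ps − 58) = 1868 - 8Ps. Setting this equal to supply: 1868 - 8Ps = -948 + 8Ps, so Ps = 176.
Buyers pay Pb = 176 − 58 = 118; x' = -948 + 8·176 = 460.
Buyers' price falls by P* − Pb = 147 − 118 = 29; sellers' price rises by Ps − P* = 176 − 147 = 29.
So consumers capture 29/58 = 0.5 of each unit of subsidy.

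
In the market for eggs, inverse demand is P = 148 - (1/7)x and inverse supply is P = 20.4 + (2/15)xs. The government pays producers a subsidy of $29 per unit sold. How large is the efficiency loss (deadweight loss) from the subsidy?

Deadweight loss = $1522.5

Pre-subsidy: 148 - (1/7)x = 20.4 + (2/15)x gives x* = 462 and P* = 82.
With the subsidy, sellers receive Ps = Pb + 29 for each unit, where Pb is the price buyers pay.
On the curves, Pb = 148 - (1/7)x and Ps = 20.4 + (2/15)x; the wedge Ps − Pb = 29 gives 20.4 + (2/15)x − (148 - (1/7)x) = 29, so x' = 567.
Then Pb = 148 − (1/7)·567 = 67 and Ps = 20.4 + (2/15)·567 = 96.
The subsidy expands output by 567 − 462 = 105 past the efficient level; on those units the gap between marginal cost and willingness to pay runs from 0 up to 29.
DWL = ½ × 29 × 105 = 1522.5.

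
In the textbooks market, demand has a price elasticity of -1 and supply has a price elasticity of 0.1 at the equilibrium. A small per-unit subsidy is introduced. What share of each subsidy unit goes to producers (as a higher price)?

For a small subsidy around the equilibrium, the benefit split depends on the relative slopes, which at a point are proportional to the elasticities.
Buyer share = εs/(εs + |εd|) = 0.1/(0.1 + 1) = 1/11; seller share = |εd|/(εs + |εd|) = 10/11.
So producers capture 10/11 of the subsidy.

Producer share = 10/11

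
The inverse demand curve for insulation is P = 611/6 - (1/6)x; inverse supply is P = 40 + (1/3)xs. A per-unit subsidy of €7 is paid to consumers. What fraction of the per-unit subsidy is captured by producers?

Producer share = 2/3

Pre-subsidy: 611/6 - (1/6)x = 40 + (1/3)x gives x* = 371/3 and P* = 731/9.
With the rebate, buyers effectively pay Pb = Ps − 7, where Ps is the price sellers receive.
On the curves, Pb = 611/6 - (1/6)x and Ps = 40 + (1/3)x; the wedge Ps − Pb = 7 gives 40 + (1/3)x − (611/6 - (1/6)x) = 7, so x' = 413/3.
Then Pb = 611/6 − (1/6)·(413/3) = 710/9 and Ps = 40 + (1/3)·(413/3) = 773/9.
Buyers' price falls by P* − Pb = 731/9 − 710/9 = 7/3; sellers' price rises by Ps − P* = 773/9 − 731/9 = 14/3.
So producers capture (14/3)/7 = 2/3 of each unit of subsidy.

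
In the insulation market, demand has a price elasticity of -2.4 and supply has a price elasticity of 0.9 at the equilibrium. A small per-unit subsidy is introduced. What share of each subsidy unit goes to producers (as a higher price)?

For a small subsidy around the equilibrium, the benefit split depends on the relative slopes, which at a point are proportional to the elasticities.
Buyer share = εs/(εs + |εd|) = 0.9/(0.9 + 2.4) = 3/11; seller share = |εd|/(εs + |εd|) = 8/11.
So producers capture 8/11 of the subsidy.

Producer share = 8/11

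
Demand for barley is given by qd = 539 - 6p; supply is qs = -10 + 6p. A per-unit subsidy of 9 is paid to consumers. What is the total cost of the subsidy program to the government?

Government cost = 2623.5

Pre-subsidy: 539 - 6p = -10 + 6p gives p* = 45.75, q* = 264.5.
With the rebate, buyers effectively pay pb = ps − 9, where ps is the price sellers receive.
Demand in terms of ps becomes qd = 539 − 6(ps − 9) = 593 - 6ps. Setting this equal to supply: 593 - 6ps = -10 + 6ps, so ps = 50.25.
Buyers pay pb = 50.25 − 9 = 41.25; q' = -10 + 6·50.25 = 291.5.
Government outlay = subsidy × quantity = 9 × 291.5 = 2623.5.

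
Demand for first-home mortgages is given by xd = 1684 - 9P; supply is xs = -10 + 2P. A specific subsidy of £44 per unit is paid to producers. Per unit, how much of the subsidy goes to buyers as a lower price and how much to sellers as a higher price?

Buyers gain £8 per unit; sellers gain £36 per unit

Pre-subsidy: 1684 - 9P = -10 + 2P gives P* = 154, x* = 298.
With the subsidy, sellers receive Ps = Pb + 44 for each unit, where Pb is the price buyers pay.
Supply in terms of Pb becomes xs = -10 + 2(Pb + 44) = 78 + 2Pb. Setting this equal to demand: 1684 - 9Pb = 78 + 2Pb, so Pb = 146.
Sellers receive Ps = 146 + 44 = 190; x' = 1684 − 9·146 = 370.
Buyers' price falls by P* − Pb = 154 − 146 = 8; sellers' price rises by Ps − P* = 190 − 154 = 36.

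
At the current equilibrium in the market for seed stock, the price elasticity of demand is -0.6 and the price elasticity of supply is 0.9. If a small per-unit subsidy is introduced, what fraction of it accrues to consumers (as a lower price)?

Consumer share = 0.6

For a small subsidy around the equilibrium, the benefit split depends on the relative slopes, which at a point are proportional to the elasticities.
Buyer share = εs/(εs + |εd|) = 0.9/(0.9 + 0.6) = 0.6; seller share = |εd|/(εs + |εd|) = 0.4.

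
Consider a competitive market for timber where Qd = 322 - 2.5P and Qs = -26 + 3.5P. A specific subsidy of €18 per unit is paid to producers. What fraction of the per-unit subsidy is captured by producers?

Producer share = 5/12

Pre-subsidy: 322 - 2.5P = -26 + 3.5P gives P* = 58, Q* = 177.
With the subsidy, sellers receive Ps = Pb + 18 for each unit, where Pb is the price buyers pay.
Supply in terms of Pb becomes Qs = -26 + 3.5(Pb + 18) = 37 + 3.5Pb. Setting this equal to demand: 322 - 2.5Pb = 37 + 3.5Pb, so Pb = 47.5.
Sellers receive Ps = 47.5 + 18 = 65.5; Q' = 322 − 2.5·47.5 = 203.25.
Buyers' price falls by P* − Pb = 58 − 47.5 = 10.5; sellers' price rises by Ps − P* = 65.5 − 58 = 7.5.
So producers capture 7.5/18 = 5/12 of each unit of subsidy.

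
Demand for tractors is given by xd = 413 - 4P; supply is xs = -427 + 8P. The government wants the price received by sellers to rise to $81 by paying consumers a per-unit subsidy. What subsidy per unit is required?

At a seller price of 81, quantity supplied is -427 + 8·81 = 221.
Buyers absorb 221 only when they pay Pb with 413 − 4·Pb = 221, i.e. Pb = 48.
s = Ps − Pb = 81 − 48 = 33.

Required subsidy s = $33 per unit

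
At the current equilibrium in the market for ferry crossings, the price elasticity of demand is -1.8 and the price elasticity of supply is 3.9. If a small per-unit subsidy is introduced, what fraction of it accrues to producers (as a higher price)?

Producer share = 6/19

For a small subsidy around the equilibrium, the benefit split depends on the relative slopes, which at a point are proportional to the elasticities.
Buyer share = εs/(εs + |εd|) = 3.9/(3.9 + 1.8) = 13/19; seller share = |εd|/(εs + |εd|) = 6/19.
So producers capture 6/19 of the subsidy.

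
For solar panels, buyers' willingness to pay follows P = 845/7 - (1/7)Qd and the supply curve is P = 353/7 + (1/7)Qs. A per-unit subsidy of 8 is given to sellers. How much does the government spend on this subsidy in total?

Pre-subsidy: 845/7 - (1/7)Q = 353/7 + (1/7)Q gives Q* = 246 and P* = 599/7.
With the subsidy, sellers receive Ps = Pb + 8 for each unit, where Pb is the price buyers pay.
On the curves, Pb = 845/7 - (1/7)Q and Ps = 353/7 + (1/7)Q; the wedge Ps − Pb = 8 gives 353/7 + (1/7)Q − (845/7 - (1/7)Q) = 8, so Q' = 274.
Then Pb = 845/7 − (1/7)·274 = 571/7 and Ps = 353/7 + (1/7)·274 = 627/7.
Government outlay = subsidy × quantity = 8 × 274 = 2192.

Government cost = 2192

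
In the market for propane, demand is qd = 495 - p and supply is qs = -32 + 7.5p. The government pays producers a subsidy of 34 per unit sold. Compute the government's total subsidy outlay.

Government cost = 15742

Pre-subsidy: 495 - p = -32 + 7.5p gives p* = 62, q* = 433.
With the subsidy, sellers receive ps = pb + 34 for each unit, where pb is the price buyers pay.
Supply in terms of pb becomes qs = -32 + 7.5(pb + 34) = 223 + 7.5pb. Setting this equal to demand: 495 - pb = 223 + 7.5pb, so pb = 32.
Sellers receive ps = 32 + 34 = 66; q' = 495 − 1·32 = 463.
Government outlay = subsidy × quantity = 34 × 463 = 15742.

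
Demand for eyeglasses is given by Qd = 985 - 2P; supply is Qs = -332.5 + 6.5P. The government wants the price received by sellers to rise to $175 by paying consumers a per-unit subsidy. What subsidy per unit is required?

Required subsidy s = $85 per unit

At a seller price of 175, quantity supplied is -332.5 + 6.5·175 = 805.
Buyers absorb 805 only when they pay Pb with 985 − 2·Pb = 805, i.e. Pb = 90.
s = Ps − Pb = 175 − 90 = 85.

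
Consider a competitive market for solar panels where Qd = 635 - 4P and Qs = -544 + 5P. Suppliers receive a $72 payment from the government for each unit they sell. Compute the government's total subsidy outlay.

Government cost = $19512

Pre-subsidy: 635 - 4P = -544 + 5P gives P* = 131, Q* = 111.
With the subsidy, sellers receive Ps = Pb + 72 for each unit, where Pb is the price buyers pay.
Supply in terms of Pb becomes Qs = -544 + 5(Pb + 72) = -184 + 5Pb. Setting this equal to demand: 635 - 4Pb = -184 + 5Pb, so Pb = 91.
Sellers receive Ps = 91 + 72 = 163; Q' = 635 − 4·91 = 271.
Government outlay = subsidy × quantity = 72 × 271 = 19512.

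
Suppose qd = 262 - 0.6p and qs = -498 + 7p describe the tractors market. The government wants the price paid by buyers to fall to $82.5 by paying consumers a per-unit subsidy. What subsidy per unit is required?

Required subsidy s = $19 per unit

At a buyer price of 82.5, quantity demanded is 262 − 0.6·82.5 = 212.5.
Sellers supply 212.5 only when they receive ps with -498 + 7·ps = 212.5, i.e. ps = 101.5.
s = ps − pb = 101.5 − 82.5 = 19.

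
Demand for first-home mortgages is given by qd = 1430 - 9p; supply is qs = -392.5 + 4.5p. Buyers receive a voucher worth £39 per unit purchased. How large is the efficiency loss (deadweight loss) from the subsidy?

Pre-subsidy: 1430 - 9p = -392.5 + 4.5p gives p* = 135, q* = 215.
With the rebate, buyers effectively pay pb = ps − 39, where ps is the price sellers receive.
Demand in terms of ps becomes qd = 1430 − 9(ps − 39) = 1781 - 9ps. Setting this equal to supply: 1781 - 9ps = -392.5 + 4.5ps, so ps = 161.
Buyers pay pb = 161 − 39 = 122; q' = -392.5 + 4.5·161 = 332.
The subsidy expands output by 332 − 215 = 117 past the efficient level; on those units the gap between marginal cost and willingness to pay runs from 0 up to 39.
DWL = ½ × 39 × 117 = 2281.5.

Deadweight loss = £2281.5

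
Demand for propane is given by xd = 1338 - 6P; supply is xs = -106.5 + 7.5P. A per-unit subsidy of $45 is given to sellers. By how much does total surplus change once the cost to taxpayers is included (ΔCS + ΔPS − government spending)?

Pre-subsidy: 1338 - 6P = -106.5 + 7.5P gives P* = 107, x* = 696.
With the subsidy, sellers receive Ps = Pb + 45 for each unit, where Pb is the price buyers pay.
Supply in terms of Pb becomes xs = -106.5 + 7.5(Pb + 45) = 231 + 7.5Pb. Setting this equal to demand: 1338 - 6Pb = 231 + 7.5Pb, so Pb = 82.
Sellers receive Ps = 82 + 45 = 127; x' = 1338 − 6·82 = 846.
ΔCS = ½(696 + 846)(107 − 82) = 19275; ΔPS = ½(696 + 846)(127 − 107) = 15420.
Government spending = 45 × 846 = 38070.
Net change = 19275 + 15420 − 38070 = -3375. The loss equals the DWL triangle ½·45·150.

Net change in total surplus = -$3375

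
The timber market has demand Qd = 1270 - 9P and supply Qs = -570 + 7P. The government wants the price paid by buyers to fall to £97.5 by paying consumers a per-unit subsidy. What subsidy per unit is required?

Required subsidy s = £40 per unit

At a buyer price of 97.5, quantity demanded is 1270 − 9·97.5 = 392.5.
Sellers supply 392.5 only when they receive Ps with -570 + 7·Ps = 392.5, i.e. Ps = 137.5.
s = Ps − Pb = 137.5 − 97.5 = 40.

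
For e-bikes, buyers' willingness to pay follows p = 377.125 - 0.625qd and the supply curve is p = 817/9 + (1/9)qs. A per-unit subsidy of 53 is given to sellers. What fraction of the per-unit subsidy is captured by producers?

Producer share = 8/53

Pre-subsidy: 377.125 - 0.625q = 817/9 + (1/9)q gives q* = 389 and p* = 134.
With the subsidy, sellers receive ps = pb + 53 for each unit, where pb is the price buyers pay.
On the curves, pb = 377.125 - 0.625q and ps = 817/9 + (1/9)q; the wedge ps − pb = 53 gives 817/9 + (1/9)q − (377.125 - 0.625q) = 53, so q' = 461.
Then pb = 377.125 − 0.625·461 = 89 and ps = 817/9 + (1/9)·461 = 142.
Buyers' price falls by p* − pb = 134 − 89 = 45; sellers' price rises by ps − p* = 142 − 134 = 8.
So producers capture 8/53 = 8/53 of each unit of subsidy.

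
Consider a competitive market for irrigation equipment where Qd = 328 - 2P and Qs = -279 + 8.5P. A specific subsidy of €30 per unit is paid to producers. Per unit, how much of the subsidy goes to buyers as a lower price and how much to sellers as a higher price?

Buyers gain 170/7 per unit; sellers gain 40/7 per unit

Pre-subsidy: 328 - 2P = -279 + 8.5P gives P* = 1214/21, Q* = 4460/21.
With the subsidy, sellers receive Ps = Pb + 30 for each unit, where Pb is the price buyers pay.
Supply in terms of Pb becomes Qs = -279 + 8.5(Pb + 30) = -24 + 8.5Pb. Setting this equal to demand: 328 - 2Pb = -24 + 8.5Pb, so Pb = 704/21.
Sellers receive Ps = 704/21 + 30 = 1334/21; Q' = 328 − 2·(704/21) = 5480/21.
Buyers' price falls by P* − Pb = 1214/21 − 704/21 = 170/7; sellers' price rises by Ps − P* = 1334/21 − 1214/21 = 40/7.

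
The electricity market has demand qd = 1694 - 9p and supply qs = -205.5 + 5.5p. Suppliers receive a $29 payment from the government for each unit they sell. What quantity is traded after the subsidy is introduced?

Pre-subsidy: 1694 - 9p = -205.5 + 5.5p gives p* = 131, q* = 515.
With the subsidy, sellers receive ps = pb + 29 for each unit, where pb is the price buyers pay.
Supply in terms of pb becomes qs = -205.5 + 5.5(pb + 29) = -46 + 5.5pb. Setting this equal to demand: 1694 - 9pb = -46 + 5.5pb, so pb = 120.
Sellers receive ps = 120 + 29 = 149; q' = 1694 − 9·120 = 614.

q' = 614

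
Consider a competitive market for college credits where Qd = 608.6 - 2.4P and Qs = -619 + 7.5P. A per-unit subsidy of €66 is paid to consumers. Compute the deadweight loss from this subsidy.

Pre-subsidy: 608.6 - 2.4P = -619 + 7.5P gives P* = 124, Q* = 311.
With the rebate, buyers effectively pay Pb = Ps − 66, where Ps is the price sellers receive.
Demand in terms of Ps becomes Qd = 608.6 − 2.4(Ps − 66) = 767 - 2.4Ps. Setting this equal to supply: 767 - 2.4Ps = -619 + 7.5Ps, so Ps = 140.
Buyers pay Pb = 140 − 66 = 74; Q' = -619 + 7.5·140 = 431.
The subsidy expands output by 431 − 311 = 120 past the efficient level; on those units the gap between marginal cost and willingness to pay runs from 0 up to 66.
DWL = ½ × 66 × 120 = 3960.

Deadweight loss = €3960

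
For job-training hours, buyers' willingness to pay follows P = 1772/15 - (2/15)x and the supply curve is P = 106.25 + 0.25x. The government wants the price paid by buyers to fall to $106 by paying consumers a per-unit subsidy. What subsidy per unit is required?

At a buyer price of 106, quantity demanded is 886 − 7.5·106 = 91.
Sellers supply 91 only when they receive Ps = 106.25 + 0.25·91 = 129.
s = Ps − Pb = 129 − 106 = 23.

Required subsidy s = $23 per unit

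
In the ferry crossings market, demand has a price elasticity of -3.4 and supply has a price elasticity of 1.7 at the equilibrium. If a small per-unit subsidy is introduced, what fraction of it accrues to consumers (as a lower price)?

For a small subsidy around the equilibrium, the benefit split depends on the relative slopes, which at a point are proportional to the elasticities.
Buyer share = εs/(εs + |εd|) = 1.7/(1.7 + 3.4) = 1/3; seller share = |εd|/(εs + |εd|) = 2/3.

Consumer share = 1/3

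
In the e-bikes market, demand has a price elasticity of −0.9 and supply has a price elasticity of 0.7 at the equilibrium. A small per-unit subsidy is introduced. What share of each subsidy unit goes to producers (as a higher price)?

For a small subsidy around the equilibrium, the benefit split depends on the relative slopes, which at a point are proportional to the elasticities.
Buyer share = εs/(εs + |εd|) = 0.7/(0.7 + 0.9) = 0.4375; seller share = |εd|/(εs + |εd|) = 0.5625.
So producers capture 0.5625 of the subsidy.

Producer share = 0.5625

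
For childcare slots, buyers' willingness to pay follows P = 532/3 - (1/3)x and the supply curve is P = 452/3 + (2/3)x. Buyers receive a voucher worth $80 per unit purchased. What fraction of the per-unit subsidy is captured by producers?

Producer share = 2/3

Pre-subsidy: 532/3 - (1/3)x = 452/3 + (2/3)x gives x* = 80/3 and P* = 1516/9.
With the rebate, buyers effectively pay Pb = Ps − 80, where Ps is the price sellers receive.
On the curves, Pb = 532/3 - (1/3)x and Ps = 452/3 + (2/3)x; the wedge Ps − Pb = 80 gives 452/3 + (2/3)x − (532/3 - (1/3)x) = 80, so x' = 320/3.
Then Pb = 532/3 − (1/3)·(320/3) = 1276/9 and Ps = 452/3 + (2/3)·(320/3) = 1996/9.
Buyers' price falls by P* − Pb = 1516/9 − 1276/9 = 80/3; sellers' price rises by Ps − P* = 1996/9 − 1516/9 = 160/3.
So producers capture (160/3)/80 = 2/3 of each unit of subsidy.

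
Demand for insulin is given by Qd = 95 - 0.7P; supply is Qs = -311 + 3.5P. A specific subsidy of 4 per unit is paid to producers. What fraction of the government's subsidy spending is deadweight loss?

DWL / government spending = 7/178

Pre-subsidy: 95 - 0.7P = -311 + 3.5P gives P* = 290/3, Q* = 82/3.
With the subsidy, sellers receive Ps = Pb + 4 for each unit, where Pb is the price buyers pay.
Supply in terms of Pb becomes Qs = -311 + 3.5(Pb + 4) = -297 + 3.5Pb. Setting this equal to demand: 95 - 0.7Pb = -297 + 3.5Pb, so Pb = 280/3.
Sellers receive Ps = 280/3 + 4 = 292/3; Q' = 95 − 0.7·(280/3) = 89/3.
ΔCS = ½(82/3 + 89/3)(290/3 − 280/3) = 95; ΔPS = ½(82/3 + 89/3)(292/3 − 290/3) = 19.
Government spending = 4 × 89/3 = 356/3.
DWL = ½ × 4 × (89/3 − 82/3) = 14/3; fraction = (14/3) / (356/3) = 7/178.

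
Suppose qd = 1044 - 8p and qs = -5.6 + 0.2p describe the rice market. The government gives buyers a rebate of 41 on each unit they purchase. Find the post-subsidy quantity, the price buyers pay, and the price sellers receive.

q' = 28; buyers pay 127; sellers receive 168

Pre-subsidy: 1044 - 8p = -5.6 + 0.2p gives p* = 128, q* = 20.
With the rebate, buyers effectively pay pb = ps − 41, where ps is the price sellers receive.
Demand in terms of ps becomes qd = 1044 − 8(ps − 41) = 1372 - 8ps. Setting this equal to supply: 1372 - 8ps = -5.6 + 0.2ps, so ps = 168.
Buyers pay pb = 168 − 41 = 127; q' = -5.6 + 0.2·168 = 28.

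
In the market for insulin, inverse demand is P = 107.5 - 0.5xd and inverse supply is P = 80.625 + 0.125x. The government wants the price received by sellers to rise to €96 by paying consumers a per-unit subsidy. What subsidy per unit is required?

Required subsidy s = €50 per unit

At a seller price of 96, quantity supplied is -645 + 8·96 = 123.
Buyers absorb 123 only when they pay Pb = 107.5 − 0.5·123 = 46.
s = Ps − Pb = 96 − 46 = 50.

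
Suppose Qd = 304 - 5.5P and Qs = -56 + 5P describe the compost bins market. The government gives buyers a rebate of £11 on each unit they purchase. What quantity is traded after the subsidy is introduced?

Q' = 3029/21

Pre-subsidy: 304 - 5.5P = -56 + 5P gives P* = 240/7, Q* = 808/7.
With the rebate, buyers effectively pay Pb = Ps − 11, where Ps is the price sellers receive.
Demand in terms of Ps becomes Qd = 304 − 5.5(Ps − 11) = 364.5 - 5.5Ps. Setting this equal to supply: 364.5 - 5.5Ps = -56 + 5Ps, so Ps = 841/21.
Buyers pay Pb = 841/21 − 11 = 610/21; Q' = -56 + 5·(841/21) = 3029/21.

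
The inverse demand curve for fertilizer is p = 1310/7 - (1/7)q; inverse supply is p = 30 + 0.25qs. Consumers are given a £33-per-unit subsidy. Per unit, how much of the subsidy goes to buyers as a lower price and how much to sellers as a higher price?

Buyers gain £12 per unit; sellers gain £21 per unit

Pre-subsidy: 1310/7 - (1/7)q = 30 + 0.25q gives q* = 400 and p* = 130.
With the rebate, buyers effectively pay pb = ps − 33, where ps is the price sellers receive.
On the curves, pb = 1310/7 - (1/7)q and ps = 30 + 0.25q; the wedge ps − pb = 33 gives 30 + 0.25q − (1310/7 - (1/7)q) = 33, so q' = 484.
Then pb = 1310/7 − (1/7)·484 = 118 and ps = 30 + 0.25·484 = 151.
Buyers' price falls by p* − pb = 130 − 118 = 12; sellers' price rises by ps − p* = 151 − 130 = 21.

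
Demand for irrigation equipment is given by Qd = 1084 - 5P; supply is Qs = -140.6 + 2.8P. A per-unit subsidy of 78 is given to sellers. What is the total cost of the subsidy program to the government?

Government cost = 34242

Pre-subsidy: 1084 - 5P = -140.6 + 2.8P gives P* = 157, Q* = 299.
With the subsidy, sellers receive Ps = Pb + 78 for each unit, where Pb is the price buyers pay.
Supply in terms of Pb becomes Qs = -140.6 + 2.8(Pb + 78) = 77.8 + 2.8Pb. Setting this equal to demand: 1084 - 5Pb = 77.8 + 2.8Pb, so Pb = 129.
Sellers receive Ps = 129 + 78 = 207; Q' = 1084 − 5·129 = 439.
Government outlay = subsidy × quantity = 78 × 439 = 34242.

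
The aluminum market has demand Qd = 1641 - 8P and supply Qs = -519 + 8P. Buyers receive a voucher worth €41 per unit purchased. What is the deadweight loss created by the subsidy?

Pre-subsidy: 1641 - 8P = -519 + 8P gives P* = 135, Q* = 561.
With the rebate, buyers effectively pay Pb = Ps − 41, where Ps is the price sellers receive.
Demand in terms of Ps becomes Qd = 1641 − 8(Ps − 41) = 1969 - 8Ps. Setting this equal to supply: 1969 - 8Ps = -519 + 8Ps, so Ps = 155.5.
Buyers pay Pb = 155.5 − 41 = 114.5; Q' = -519 + 8·155.5 = 725.
The subsidy expands output by 725 − 561 = 164 past the efficient level; on those units the gap between marginal cost and willingness to pay runs from 0 up to 41.
DWL = ½ × 41 × 164 = 3362.

Deadweight loss = €3362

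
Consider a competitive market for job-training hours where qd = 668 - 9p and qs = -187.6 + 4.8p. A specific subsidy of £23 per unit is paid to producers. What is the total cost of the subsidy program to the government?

Pre-subsidy: 668 - 9p = -187.6 + 4.8p gives p* = 62, q* = 110.
With the subsidy, sellers receive ps = pb + 23 for each unit, where pb is the price buyers pay.
Supply in terms of pb becomes qs = -187.6 + 4.8(pb + 23) = -77.2 + 4.8pb. Setting this equal to demand: 668 - 9pb = -77.2 + 4.8pb, so pb = 54.
Sellers receive ps = 54 + 23 = 77; q' = 668 − 9·54 = 182.
Government outlay = subsidy × quantity = 23 × 182 = 4186.

Government cost = £4186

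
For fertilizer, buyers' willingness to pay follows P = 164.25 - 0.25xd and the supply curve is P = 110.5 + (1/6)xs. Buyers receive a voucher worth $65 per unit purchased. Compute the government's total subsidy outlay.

Government cost = $18525

Pre-subsidy: 164.25 - 0.25x = 110.5 + (1/6)x gives x* = 129 and P* = 132.
With the rebate, buyers effectively pay Pb = Ps − 65, where Ps is the price sellers receive.
On the curves, Pb = 164.25 - 0.25x and Ps = 110.5 + (1/6)x; the wedge Ps − Pb = 65 gives 110.5 + (1/6)x − (164.25 - 0.25x) = 65, so x' = 285.
Then Pb = 164.25 − 0.25·285 = 93 and Ps = 110.5 + (1/6)·285 = 158.
Government outlay = subsidy × quantity = 65 × 285 = 18525.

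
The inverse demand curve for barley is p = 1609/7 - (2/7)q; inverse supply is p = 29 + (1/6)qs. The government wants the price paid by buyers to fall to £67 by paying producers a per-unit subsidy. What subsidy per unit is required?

At a buyer price of 67, quantity demanded is 804.5 − 3.5·67 = 570.
Sellers supply 570 only when they receive ps = 29 + (1/6)·570 = 124.
s = ps − pb = 124 − 67 = 57.

Required subsidy s = £57 per unit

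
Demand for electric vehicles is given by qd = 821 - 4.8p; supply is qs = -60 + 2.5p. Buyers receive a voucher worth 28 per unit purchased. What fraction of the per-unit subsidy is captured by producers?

Producer share = 48/73

Pre-subsidy: 821 - 4.8p = -60 + 2.5p gives p* = 8810/73, q* = 17645/73.
With the rebate, buyers effectively pay pb = ps − 28, where ps is the price sellers receive.
Demand in terms of ps becomes qd = 821 − 4.8(ps − 28) = 955.4 - 4.8ps. Setting this equal to supply: 955.4 - 4.8ps = -60 + 2.5ps, so ps = 10154/73.
Buyers pay pb = 10154/73 − 28 = 8110/73; q' = -60 + 2.5·(10154/73) = 21005/73.
Buyers' price falls by p* − pb = 8810/73 − 8110/73 = 700/73; sellers' price rises by ps − p* = 10154/73 − 8810/73 = 1344/73.
So producers capture (1344/73)/28 = 48/73 of each unit of subsidy.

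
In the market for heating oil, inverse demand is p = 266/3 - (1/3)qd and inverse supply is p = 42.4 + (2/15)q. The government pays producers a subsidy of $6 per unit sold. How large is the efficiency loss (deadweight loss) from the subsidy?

Deadweight loss = 270/7

Pre-subsidy: 266/3 - (1/3)q = 42.4 + (2/15)q gives q* = 694/7 and p* = 1168/21.
With the subsidy, sellers receive ps = pb + 6 for each unit, where pb is the price buyers pay.
On the curves, pb = 266/3 - (1/3)q and ps = 42.4 + (2/15)q; the wedge ps − pb = 6 gives 42.4 + (2/15)q − (266/3 - (1/3)q) = 6, so q' = 112.
Then pb = 266/3 − (1/3)·112 = 154/3 and ps = 42.4 + (2/15)·112 = 172/3.
The subsidy expands output by 112 − 694/7 = 90/7 past the efficient level; on those units the gap between marginal cost and willingness to pay runs from 0 up to 6.
DWL = ½ × 6 × 90/7 = 270/7.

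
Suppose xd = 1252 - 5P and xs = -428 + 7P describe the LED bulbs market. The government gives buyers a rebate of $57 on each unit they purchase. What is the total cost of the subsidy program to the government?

Government cost = $40940.25

Pre-subsidy: 1252 - 5P = -428 + 7P gives P* = 140, x* = 552.
With the rebate, buyers effectively pay Pb = Ps − 57, where Ps is the price sellers receive.
Demand in terms of Ps becomes xd = 1252 − 5(Ps − 57) = 1537 - 5Ps. Setting this equal to supply: 1537 - 5Ps = -428 + 7Ps, so Ps = 163.75.
Buyers pay Pb = 163.75 − 57 = 106.75; x' = -428 + 7·163.75 = 718.25.
Government outlay = subsidy × quantity = 57 × 718.25 = 40940.25.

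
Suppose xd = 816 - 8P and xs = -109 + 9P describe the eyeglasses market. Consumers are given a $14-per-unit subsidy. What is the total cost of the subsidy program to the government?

Government cost = $6160

Pre-subsidy: 816 - 8P = -109 + 9P gives P* = 925/17, x* = 6472/17.
With the rebate, buyers effectively pay Pb = Ps − 14, where Ps is the price sellers receive.
Demand in terms of Ps becomes xd = 816 − 8(Ps − 14) = 928 - 8Ps. Setting this equal to supply: 928 - 8Ps = -109 + 9Ps, so Ps = 61.
Buyers pay Pb = 61 − 14 = 47; x' = -109 + 9·61 = 440.
Government outlay = subsidy × quantity = 14 × 440 = 6160.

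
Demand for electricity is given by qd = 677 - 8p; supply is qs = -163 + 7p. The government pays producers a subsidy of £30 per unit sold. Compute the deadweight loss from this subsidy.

Pre-subsidy: 677 - 8p = -163 + 7p gives p* = 56, q* = 229.
With the subsidy, sellers receive ps = pb + 30 for each unit, where pb is the price buyers pay.
Supply in terms of pb becomes qs = -163 + 7(pb + 30) = 47 + 7pb. Setting this equal to demand: 677 - 8pb = 47 + 7pb, so pb = 42.
Sellers receive ps = 42 + 30 = 72; q' = 677 − 8·42 = 341.
The subsidy expands output by 341 − 229 = 112 past the efficient level; on those units the gap between marginal cost and willingness to pay runs from 0 up to 30.
DWL = ½ × 30 × 112 = 1680.

Deadweight loss = £1680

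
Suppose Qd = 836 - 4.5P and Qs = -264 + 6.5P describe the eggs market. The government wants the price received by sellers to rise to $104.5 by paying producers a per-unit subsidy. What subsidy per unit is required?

At a seller price of 104.5, quantity supplied is -264 + 6.5·104.5 = 415.25.
Buyers absorb 415.25 only when they pay Pb with 836 − 4.5·Pb = 415.25, i.e. Pb = 93.5.
s = Ps − Pb = 104.5 − 93.5 = 11.

Required subsidy s = $11 per unit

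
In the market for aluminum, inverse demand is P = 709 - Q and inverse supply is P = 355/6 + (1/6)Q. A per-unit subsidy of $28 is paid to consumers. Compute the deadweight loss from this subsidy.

Deadweight loss = $336

Pre-subsidy: 709 - Q = 355/6 + (1/6)Q gives Q* = 557 and P* = 152.
With the rebate, buyers effectively pay Pb = Ps − 28, where Ps is the price sellers receive.
On the curves, Pb = 709 - Q and Ps = 355/6 + (1/6)Q; the wedge Ps − Pb = 28 gives 355/6 + (1/6)Q − (709 - Q) = 28, so Q' = 581.
Then Pb = 709 − 1·581 = 128 and Ps = 355/6 + (1/6)·581 = 156.
The subsidy expands output by 581 − 557 = 24 past the efficient level; on those units the gap between marginal cost and willingness to pay runs from 0 up to 28.
DWL = ½ × 28 × 24 = 336.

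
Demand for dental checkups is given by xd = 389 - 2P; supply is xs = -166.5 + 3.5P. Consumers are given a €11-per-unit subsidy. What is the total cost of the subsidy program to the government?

Pre-subsidy: 389 - 2P = -166.5 + 3.5P gives P* = 101, x* = 187.
With the rebate, buyers effectively pay Pb = Ps − 11, where Ps is the price sellers receive.
Demand in terms of Ps becomes xd = 389 − 2(Ps − 11) = 411 - 2Ps. Setting this equal to supply: 411 - 2Ps = -166.5 + 3.5Ps, so Ps = 105.
Buyers pay Pb = 105 − 11 = 94; x' = -166.5 + 3.5·105 = 201.
Government outlay = subsidy × quantity = 11 × 201 = 2211.

Government cost = €2211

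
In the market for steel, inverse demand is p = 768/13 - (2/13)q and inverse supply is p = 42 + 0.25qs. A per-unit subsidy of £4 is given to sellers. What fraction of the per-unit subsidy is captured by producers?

Pre-subsidy: 768/13 - (2/13)q = 42 + 0.25q gives q* = 296/7 and p* = 368/7.
With the subsidy, sellers receive ps = pb + 4 for each unit, where pb is the price buyers pay.
On the curves, pb = 768/13 - (2/13)q and ps = 42 + 0.25q; the wedge ps − pb = 4 gives 42 + 0.25q − (768/13 - (2/13)q) = 4, so q' = 1096/21.
Then pb = 768/13 − (2/13)·(1096/21) = 1072/21 and ps = 42 + 0.25·(1096/21) = 1156/21.
Buyers' price falls by p* − pb = 368/7 − 1072/21 = 32/21; sellers' price rises by ps − p* = 1156/21 − 368/7 = 52/21.
So producers capture (52/21)/4 = 13/21 of each unit of subsidy.

Producer share = 13/21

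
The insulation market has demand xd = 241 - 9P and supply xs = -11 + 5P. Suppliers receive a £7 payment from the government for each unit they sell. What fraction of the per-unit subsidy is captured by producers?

Pre-subsidy: 241 - 9P = -11 + 5P gives P* = 18, x* = 79.
With the subsidy, sellers receive Ps = Pb + 7 for each unit, where Pb is the price buyers pay.
Supply in terms of Pb becomes xs = -11 + 5(Pb + 7) = 24 + 5Pb. Setting this equal to demand: 241 - 9Pb = 24 + 5Pb, so Pb = 15.5.
Sellers receive Ps = 15.5 + 7 = 22.5; x' = 241 − 9·15.5 = 101.5.
Buyers' price falls by P* − Pb = 18 − 15.5 = 2.5; sellers' price rises by Ps − P* = 22.5 − 18 = 4.5.
So producers capture 4.5/7 = 9/14 of each unit of subsidy.

Producer share = 9/14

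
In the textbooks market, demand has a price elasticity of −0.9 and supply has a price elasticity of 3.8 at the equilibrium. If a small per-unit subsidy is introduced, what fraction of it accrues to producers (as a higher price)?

Producer share = 9/47

For a small subsidy around the equilibrium, the benefit split depends on the relative slopes, which at a point are proportional to the elasticities.
Buyer share = εs/(εs + |εd|) = 3.8/(3.8 + 0.9) = 38/47; seller share = |εd|/(εs + |εd|) = 9/47.
So producers capture 9/47 of the subsidy.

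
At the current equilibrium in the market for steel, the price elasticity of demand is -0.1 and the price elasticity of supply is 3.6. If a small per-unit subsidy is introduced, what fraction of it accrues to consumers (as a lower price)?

Consumer share = 36/37

For a small subsidy around the equilibrium, the benefit split depends on the relative slopes, which at a point are proportional to the elasticities.
Buyer share = εs/(εs + |εd|) = 3.6/(3.6 + 0.1) = 36/37; seller share = |εd|/(εs + |εd|) = 1/37.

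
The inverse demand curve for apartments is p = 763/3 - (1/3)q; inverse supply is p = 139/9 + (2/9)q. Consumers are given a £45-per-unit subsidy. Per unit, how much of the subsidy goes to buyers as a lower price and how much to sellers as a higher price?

Buyers gain £27 per unit; sellers gain £18 per unit

Pre-subsidy: 763/3 - (1/3)q = 139/9 + (2/9)q gives q* = 430 and p* = 111.
With the rebate, buyers effectively pay pb = ps − 45, where ps is the price sellers receive.
On the curves, pb = 763/3 - (1/3)q and ps = 139/9 + (2/9)q; the wedge ps − pb = 45 gives 139/9 + (2/9)q − (763/3 - (1/3)q) = 45, so q' = 511.
Then pb = 763/3 − (1/3)·511 = 84 and ps = 139/9 + (2/9)·511 = 129.
Buyers' price falls by p* − pb = 111 − 84 = 27; sellers' price rises by ps − p* = 129 − 111 = 18.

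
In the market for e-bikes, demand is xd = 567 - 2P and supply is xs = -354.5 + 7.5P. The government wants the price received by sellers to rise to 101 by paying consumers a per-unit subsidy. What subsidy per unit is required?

At a seller price of 101, quantity supplied is -354.5 + 7.5·101 = 403.
Buyers absorb 403 only when they pay Pb with 567 − 2·Pb = 403, i.e. Pb = 82.
s = Ps − Pb = 101 − 82 = 19.

Required subsidy s = 19 per unit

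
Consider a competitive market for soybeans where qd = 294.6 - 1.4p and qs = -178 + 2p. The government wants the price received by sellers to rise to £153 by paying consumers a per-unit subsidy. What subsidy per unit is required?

Required subsidy s = £34 per unit

At a seller price of 153, quantity supplied is -178 + 2·153 = 128.
Buyers absorb 128 only when they pay pb with 294.6 − 1.4·pb = 128, i.e. pb = 119.
s = ps − pb = 153 − 119 = 34.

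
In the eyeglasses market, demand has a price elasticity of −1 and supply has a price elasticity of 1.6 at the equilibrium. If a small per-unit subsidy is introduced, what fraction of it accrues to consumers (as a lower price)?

For a small subsidy around the equilibrium, the benefit split depends on the relative slopes, which at a point are proportional to the elasticities.
Buyer share = εs/(εs + |εd|) = 1.6/(1.6 + 1) = 8/13; seller share = |εd|/(εs + |εd|) = 5/13.

Consumer share = 8/13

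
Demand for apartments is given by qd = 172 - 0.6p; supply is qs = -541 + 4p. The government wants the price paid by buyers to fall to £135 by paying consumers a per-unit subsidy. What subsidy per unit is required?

At a buyer price of 135, quantity demanded is 172 − 0.6·135 = 91.
Sellers supply 91 only when they receive ps with -541 + 4·ps = 91, i.e. ps = 158.
s = ps − pb = 158 − 135 = 23.

Required subsidy s = £23 per unit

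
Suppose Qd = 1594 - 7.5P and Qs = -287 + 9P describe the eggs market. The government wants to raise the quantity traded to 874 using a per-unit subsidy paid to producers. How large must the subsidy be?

Required subsidy s = 33 per unit

At Q = 874, invert demand for the buyer price: Pb = (1594 − 874)/7.5 = 96; invert supply for the seller price: Ps = (874 − (-287))/9 = 129.
The subsidy must fill the gap: s = Ps − Pb = 129 − 96 = 33.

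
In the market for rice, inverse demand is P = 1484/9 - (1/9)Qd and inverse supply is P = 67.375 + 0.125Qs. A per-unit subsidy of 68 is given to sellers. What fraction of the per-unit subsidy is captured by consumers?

Consumer share = 8/17

Pre-subsidy: 1484/9 - (1/9)Q = 67.375 + 0.125Q gives Q* = 413 and P* = 119.
With the subsidy, sellers receive Ps = Pb + 68 for each unit, where Pb is the price buyers pay.
On the curves, Pb = 1484/9 - (1/9)Q and Ps = 67.375 + 0.125Q; the wedge Ps − Pb = 68 gives 67.375 + 0.125Q − (1484/9 - (1/9)Q) = 68, so Q' = 701.
Then Pb = 1484/9 − (1/9)·701 = 87 and Ps = 67.375 + 0.125·701 = 155.
Buyers' price falls by P* − Pb = 119 − 87 = 32; sellers' price rises by Ps − P* = 155 − 119 = 36.
So consumers capture 32/68 = 8/17 of each unit of subsidy.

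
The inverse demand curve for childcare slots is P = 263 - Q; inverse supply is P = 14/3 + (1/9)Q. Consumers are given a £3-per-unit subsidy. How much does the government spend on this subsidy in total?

Government cost = £705.6

Pre-subsidy: 263 - Q = 14/3 + (1/9)Q gives Q* = 232.5 and P* = 30.5.
With the rebate, buyers effectively pay Pb = Ps − 3, where Ps is the price sellers receive.
On the curves, Pb = 263 - Q and Ps = 14/3 + (1/9)Q; the wedge Ps − Pb = 3 gives 14/3 + (1/9)Q − (263 - Q) = 3, so Q' = 235.2.
Then Pb = 263 − 1·235.2 = 27.8 and Ps = 14/3 + (1/9)·235.2 = 30.8.
Government outlay = subsidy × quantity = 3 × 235.2 = 705.6.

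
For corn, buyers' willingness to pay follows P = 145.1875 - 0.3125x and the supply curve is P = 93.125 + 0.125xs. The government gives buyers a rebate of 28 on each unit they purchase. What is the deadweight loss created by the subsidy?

Pre-subsidy: 145.1875 - 0.3125x = 93.125 + 0.125x gives x* = 119 and P* = 108.
With the rebate, buyers effectively pay Pb = Ps − 28, where Ps is the price sellers receive.
On the curves, Pb = 145.1875 - 0.3125x and Ps = 93.125 + 0.125x; the wedge Ps − Pb = 28 gives 93.125 + 0.125x − (145.1875 - 0.3125x) = 28, so x' = 183.
Then Pb = 145.1875 − 0.3125·183 = 88 and Ps = 93.125 + 0.125·183 = 116.
The subsidy expands output by 183 − 119 = 64 past the efficient level; on those units the gap between marginal cost and willingness to pay runs from 0 up to 28.
DWL = ½ × 28 × 64 = 896.

Deadweight loss = 896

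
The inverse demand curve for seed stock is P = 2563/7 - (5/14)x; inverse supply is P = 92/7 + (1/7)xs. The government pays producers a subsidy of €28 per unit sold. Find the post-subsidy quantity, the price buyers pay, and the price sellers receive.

x' = 762; buyers pay €94; sellers receive €122

Pre-subsidy: 2563/7 - (5/14)x = 92/7 + (1/7)x gives x* = 706 and P* = 114.
With the subsidy, sellers receive Ps = Pb + 28 for each unit, where Pb is the price buyers pay.
On the curves, Pb = 2563/7 - (5/14)x and Ps = 92/7 + (1/7)x; the wedge Ps − Pb = 28 gives 92/7 + (1/7)x − (2563/7 - (5/14)x) = 28, so x' = 762.
Then Pb = 2563/7 − (5/14)·762 = 94 and Ps = 92/7 + (1/7)·762 = 122.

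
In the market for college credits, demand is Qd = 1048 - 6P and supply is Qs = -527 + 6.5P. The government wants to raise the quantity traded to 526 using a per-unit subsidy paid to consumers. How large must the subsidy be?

Required subsidy s = 75 per unit

At Q = 526, invert demand for the buyer price: Pb = (1048 − 526)/6 = 87; invert supply for the seller price: Ps = (526 − (-527))/6.5 = 162.
The subsidy must fill the gap: s = Ps − Pb = 162 − 87 = 75.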